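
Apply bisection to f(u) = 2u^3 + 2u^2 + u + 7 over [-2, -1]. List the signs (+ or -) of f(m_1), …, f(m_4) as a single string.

++--

m = -1.5, f(m) = 3.25 (+); new bracket [-2, -1.5]
m = -1.75, f(m) = 0.65625 (+); new bracket [-2, -1.75]
m = -1.875, f(m) = -1.027344 (−); new bracket [-1.875, -1.75]
m = -1.8125, f(m) = -0.1509 (−); new bracket [-1.8125, -1.75]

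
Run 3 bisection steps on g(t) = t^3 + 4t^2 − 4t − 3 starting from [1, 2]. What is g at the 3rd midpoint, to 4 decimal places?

midpoint 1.5: g = 3.375 > 0 → [1, 1.5]
midpoint 1.25: g = 0.203125 > 0 → [1, 1.25]
midpoint 1.125: g = -1.013672 < 0 → [1.125, 1.25]

-1.0137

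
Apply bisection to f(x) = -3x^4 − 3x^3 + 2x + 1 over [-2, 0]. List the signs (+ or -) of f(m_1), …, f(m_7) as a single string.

-+-+--+

f(-1) = -1 < 0, so the root lies in [-1, 0]
f(-0.5) = 0.1875 > 0, so the root lies in [-1, -0.5]
f(-0.75) = -0.183594 < 0, so the root lies in [-0.75, -0.5]
f(-0.625) = 0.0247 > 0, so the root lies in [-0.75, -0.625]
f(-0.6875) = -0.0704 < 0, so the root lies in [-0.6875, -0.625]
f(-0.65625) = -0.021 < 0, so the root lies in [-0.65625, -0.625]
f(-0.640625) = 0.0022 > 0, so the root lies in [-0.65625, -0.640625]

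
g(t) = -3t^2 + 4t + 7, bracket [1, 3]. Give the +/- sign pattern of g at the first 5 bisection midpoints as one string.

midpoint 2: g = 3 > 0 → [2, 3]
midpoint 2.5: g = -1.75 < 0 → [2, 2.5]
midpoint 2.25: g = 0.8125 > 0 → [2.25, 2.5]
midpoint 2.375: g = -0.4219 < 0 → [2.25, 2.375]
midpoint 2.3125: g = 0.207 > 0 → [2.3125, 2.375]

+-+-+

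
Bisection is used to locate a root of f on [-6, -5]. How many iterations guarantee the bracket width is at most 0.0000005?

Width after n steps is 1/2^n. Need 2^n ≥ 1/0.0000005 = 2000000.
2^20 = 1048576 < 2000000 ≤ 2^21 = 2097152, so n = 21.

21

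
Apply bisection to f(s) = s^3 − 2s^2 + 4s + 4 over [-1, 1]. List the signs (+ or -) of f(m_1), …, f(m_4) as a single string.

s = 0 gives f = 4, positive; keep [-1, 0]
s = -0.5 gives f = 1.375, positive; keep [-1, -0.5]
s = -0.75 gives f = -0.546875, negative; keep [-0.75, -0.5]
s = -0.625 gives f = 0.4746, positive; keep [-0.75, -0.625]

++-+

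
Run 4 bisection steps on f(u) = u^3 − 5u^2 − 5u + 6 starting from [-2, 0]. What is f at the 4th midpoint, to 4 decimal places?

midpoint -1: f = 5 > 0 → [-2, -1]
midpoint -1.5: f = -1.125 < 0 → [-1.5, -1]
midpoint -1.25: f = 2.484375 > 0 → [-1.5, -1.25]
midpoint -1.375: f = 0.8223 > 0 → [-1.5, -1.375]

0.8223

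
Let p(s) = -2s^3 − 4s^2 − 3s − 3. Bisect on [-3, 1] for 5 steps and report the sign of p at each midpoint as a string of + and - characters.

m = -1, p(m) = -2 (−); new bracket [-3, -1]
m = -2, p(m) = 3 (+); new bracket [-2, -1]
m = -1.5, p(m) = -0.75 (−); new bracket [-2, -1.5]
m = -1.75, p(m) = 0.7188 (+); new bracket [-1.75, -1.5]
m = -1.625, p(m) = -0.1055 (−); new bracket [-1.75, -1.625]

-+-+-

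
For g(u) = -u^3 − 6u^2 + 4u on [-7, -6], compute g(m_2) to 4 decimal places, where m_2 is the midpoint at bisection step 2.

7.1719

m = -6.5, g(m) = -4.875 (−); new bracket [-7, -6.5]
m = -6.75, g(m) = 7.171875 (+); new bracket [-6.75, -6.5]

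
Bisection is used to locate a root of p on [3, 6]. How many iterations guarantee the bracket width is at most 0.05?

Width after n steps is 3/2^n. Need 2^n ≥ 3/0.05 = 60.
2^5 = 32 < 60 ≤ 2^6 = 64, so n = 6.

6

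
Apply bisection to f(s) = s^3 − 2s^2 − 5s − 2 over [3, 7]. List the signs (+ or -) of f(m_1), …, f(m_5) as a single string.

f(5) = 48 > 0, so the root lies in [3, 5]
f(4) = 10 > 0, so the root lies in [3, 4]
f(3.5) = -1.125 < 0, so the root lies in [3.5, 4]
f(3.75) = 3.8594 > 0, so the root lies in [3.5, 3.75]
f(3.625) = 1.2285 > 0, so the root lies in [3.5, 3.625]

++-++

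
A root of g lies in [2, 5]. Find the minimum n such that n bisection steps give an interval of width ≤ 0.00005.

Width after n steps is 3/2^n. Need 2^n ≥ 3/0.00005 = 60000.
2^15 = 32768 < 60000 ≤ 2^16 = 65536, so n = 16.

16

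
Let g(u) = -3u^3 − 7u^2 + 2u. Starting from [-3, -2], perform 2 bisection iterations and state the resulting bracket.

m = -2.5, g(m) = -1.875 (−); new bracket [-3, -2.5]
m = -2.75, g(m) = 3.953125 (+); new bracket [-2.75, -2.5]

[-2.75, -2.5]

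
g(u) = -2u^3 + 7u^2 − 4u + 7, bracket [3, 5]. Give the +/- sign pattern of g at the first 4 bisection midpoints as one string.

midpoint 4: g = -25 < 0 → [3, 4]
midpoint 3.5: g = -7 < 0 → [3, 3.5]
midpoint 3.25: g = -0.71875 < 0 → [3, 3.25]
midpoint 3.125: g = 1.8242 > 0 → [3.125, 3.25]

---+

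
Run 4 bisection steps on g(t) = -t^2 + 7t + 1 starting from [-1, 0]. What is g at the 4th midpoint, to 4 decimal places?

t = -0.5 gives g = -2.75, negative; keep [-0.5, 0]
t = -0.25 gives g = -0.8125, negative; keep [-0.25, 0]
t = -0.125 gives g = 0.109375, positive; keep [-0.25, -0.125]
t = -0.1875 gives g = -0.3477, negative; keep [-0.1875, -0.125]

-0.3477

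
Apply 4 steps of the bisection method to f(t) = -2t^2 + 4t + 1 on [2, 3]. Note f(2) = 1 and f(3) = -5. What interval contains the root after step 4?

m = 2.5, f(m) = -1.5 (−); new bracket [2, 2.5]
m = 2.25, f(m) = -0.125 (−); new bracket [2, 2.25]
m = 2.125, f(m) = 0.46875 (+); new bracket [2.125, 2.25]
m = 2.1875, f(m) = 0.1797 (+); new bracket [2.1875, 2.25]

[2.1875, 2.25]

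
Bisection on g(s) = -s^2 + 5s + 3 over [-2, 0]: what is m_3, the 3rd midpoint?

-0.75

g(-1) = -3 < 0, so the root lies in [-1, 0]
g(-0.5) = 0.25 > 0, so the root lies in [-1, -0.5]
g(-0.75) = -1.3125 < 0, so the root lies in [-0.75, -0.5]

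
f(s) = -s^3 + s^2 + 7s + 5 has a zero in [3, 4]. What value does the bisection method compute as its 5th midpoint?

3.46875

m = 3.5, f(m) = -1.125 (−); new bracket [3, 3.5]
m = 3.25, f(m) = 3.984375 (+); new bracket [3.25, 3.5]
m = 3.375, f(m) = 1.572266 (+); new bracket [3.375, 3.5]
m = 3.4375, f(m) = 0.26 (+); new bracket [3.4375, 3.5]
m = 3.46875, f(m) = -0.4233 (−); new bracket [3.4375, 3.46875]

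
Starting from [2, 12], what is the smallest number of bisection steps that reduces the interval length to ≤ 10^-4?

17

Width after n steps is 10/2^n. Need 2^n ≥ 10/10^-4 = 100000.
2^16 = 65536 < 100000 ≤ 2^17 = 131072, so n = 17.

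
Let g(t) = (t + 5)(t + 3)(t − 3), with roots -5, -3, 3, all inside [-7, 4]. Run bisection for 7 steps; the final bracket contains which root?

3

m = -1.5, g(m) = -23.625 (−); new bracket [-1.5, 4]
m = 1.25, g(m) = -46.484375 (−); new bracket [1.25, 4]
m = 2.625, g(m) = -16.083984 (−); new bracket [2.625, 4]
m = 3.3125, g(m) = 16.3977 (+); new bracket [2.625, 3.3125]
m = 2.96875, g(m) = -1.4864 (−); new bracket [2.96875, 3.3125]
m = 3.140625, g(m) = 7.0296 (+); new bracket [2.96875, 3.140625]
m = 3.0546875, g(m) = 2.667 (+); new bracket [2.96875, 3.0546875]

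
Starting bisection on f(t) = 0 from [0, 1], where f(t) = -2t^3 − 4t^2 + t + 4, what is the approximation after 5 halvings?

0.90625

t = 0.5 gives f = 3.25, positive; keep [0.5, 1]
t = 0.75 gives f = 1.65625, positive; keep [0.75, 1]
t = 0.875 gives f = 0.472656, positive; keep [0.875, 1]
t = 0.9375 gives f = -0.2261, negative; keep [0.875, 0.9375]
t = 0.90625 gives f = 0.1325, positive; keep [0.90625, 0.9375]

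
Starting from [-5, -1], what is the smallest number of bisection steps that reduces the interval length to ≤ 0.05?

7

Width after n steps is 4/2^n. Need 2^n ≥ 4/0.05 = 80.
2^6 = 64 < 80 ≤ 2^7 = 128, so n = 7.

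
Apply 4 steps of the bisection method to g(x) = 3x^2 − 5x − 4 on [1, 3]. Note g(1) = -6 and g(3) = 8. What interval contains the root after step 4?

[2.25, 2.375]

m = 2, g(m) = -2 (−); new bracket [2, 3]
m = 2.5, g(m) = 2.25 (+); new bracket [2, 2.5]
m = 2.25, g(m) = -0.0625 (−); new bracket [2.25, 2.5]
m = 2.375, g(m) = 1.0469 (+); new bracket [2.25, 2.375]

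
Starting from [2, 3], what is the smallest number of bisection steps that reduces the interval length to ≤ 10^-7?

Width after n steps is 1/2^n. Need 2^n ≥ 1/10^-7 = 10000000.
2^23 = 8388608 < 10000000 ≤ 2^24 = 16777216, so n = 24.

24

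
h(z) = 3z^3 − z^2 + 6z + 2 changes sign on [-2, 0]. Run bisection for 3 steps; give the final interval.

m = -1, h(m) = -8 (−); new bracket [-1, 0]
m = -0.5, h(m) = -1.625 (−); new bracket [-0.5, 0]
m = -0.25, h(m) = 0.390625 (+); new bracket [-0.5, -0.25]

[-0.5, -0.25]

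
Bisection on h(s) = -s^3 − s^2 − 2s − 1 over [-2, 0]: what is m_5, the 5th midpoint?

m = -1, h(m) = 1 (+); new bracket [-1, 0]
m = -0.5, h(m) = -0.125 (−); new bracket [-1, -0.5]
m = -0.75, h(m) = 0.359375 (+); new bracket [-0.75, -0.5]
m = -0.625, h(m) = 0.1035 (+); new bracket [-0.625, -0.5]
m = -0.5625, h(m) = -0.0134 (−); new bracket [-0.625, -0.5625]

-0.5625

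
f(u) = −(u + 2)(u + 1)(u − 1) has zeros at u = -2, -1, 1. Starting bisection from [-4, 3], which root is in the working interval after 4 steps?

1

midpoint -0.5: f = 1.125 > 0 → [-0.5, 3]
midpoint 1.25: f = -1.828125 < 0 → [-0.5, 1.25]
midpoint 0.375: f = 2.041016 > 0 → [0.375, 1.25]
midpoint 0.8125: f = 0.9558 > 0 → [0.8125, 1.25]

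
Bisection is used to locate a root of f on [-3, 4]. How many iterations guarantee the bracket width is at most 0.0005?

14

Width after n steps is 7/2^n. Need 2^n ≥ 7/0.0005 = 14000.
2^13 = 8192 < 14000 ≤ 2^14 = 16384, so n = 14.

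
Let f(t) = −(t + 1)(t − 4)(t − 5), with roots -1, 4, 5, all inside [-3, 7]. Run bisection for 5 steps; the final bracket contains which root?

-1

m = 2, f(m) = -18 (−); new bracket [-3, 2]
m = -0.5, f(m) = -12.375 (−); new bracket [-3, -0.5]
m = -1.75, f(m) = 29.109375 (+); new bracket [-1.75, -0.5]
m = -1.125, f(m) = 3.9238 (+); new bracket [-1.125, -0.5]
m = -0.8125, f(m) = -5.2449 (−); new bracket [-1.125, -0.8125]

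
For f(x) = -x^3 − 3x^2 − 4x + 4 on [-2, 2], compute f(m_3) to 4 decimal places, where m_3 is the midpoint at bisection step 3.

1.1250

m = 0, f(m) = 4 (+); new bracket [0, 2]
m = 1, f(m) = -4 (−); new bracket [0, 1]
m = 0.5, f(m) = 1.125 (+); new bracket [0.5, 1]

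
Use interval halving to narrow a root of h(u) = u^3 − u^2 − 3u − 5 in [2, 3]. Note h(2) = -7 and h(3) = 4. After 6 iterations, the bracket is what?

[2.75, 2.765625]

midpoint 2.5: h = -3.125 < 0 → [2.5, 3]
midpoint 2.75: h = -0.015625 < 0 → [2.75, 3]
midpoint 2.875: h = 1.873047 > 0 → [2.75, 2.875]
midpoint 2.8125: h = 0.8997 > 0 → [2.75, 2.8125]
midpoint 2.78125: h = 0.4348 > 0 → [2.75, 2.78125]
midpoint 2.765625: h = 0.2078 > 0 → [2.75, 2.765625]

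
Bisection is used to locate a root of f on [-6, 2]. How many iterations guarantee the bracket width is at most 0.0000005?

Width after n steps is 8/2^n. Need 2^n ≥ 8/0.0000005 = 16000000.
2^23 = 8388608 < 16000000 ≤ 2^24 = 16777216, so n = 24.

24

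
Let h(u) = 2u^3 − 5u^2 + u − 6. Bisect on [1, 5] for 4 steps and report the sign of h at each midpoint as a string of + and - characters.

+--+

m = 3, h(m) = 6 (+); new bracket [1, 3]
m = 2, h(m) = -8 (−); new bracket [2, 3]
m = 2.5, h(m) = -3.5 (−); new bracket [2.5, 3]
m = 2.75, h(m) = 0.5312 (+); new bracket [2.5, 2.75]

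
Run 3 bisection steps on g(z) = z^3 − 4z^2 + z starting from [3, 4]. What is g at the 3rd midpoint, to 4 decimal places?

m = 3.5, g(m) = -2.625 (−); new bracket [3.5, 4]
m = 3.75, g(m) = 0.234375 (+); new bracket [3.5, 3.75]
m = 3.625, g(m) = -1.302734 (−); new bracket [3.625, 3.75]

-1.3027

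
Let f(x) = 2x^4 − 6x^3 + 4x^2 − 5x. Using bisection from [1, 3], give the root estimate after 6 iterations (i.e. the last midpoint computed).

2.59375

f(2) = -10 < 0, so the root lies in [2, 3]
f(2.5) = -3.125 < 0, so the root lies in [2.5, 3]
f(2.75) = 6.101562 > 0, so the root lies in [2.5, 2.75]
f(2.625) = 0.8716 > 0, so the root lies in [2.5, 2.625]
f(2.5625) = -1.27 < 0, so the root lies in [2.5625, 2.625]
f(2.59375) = -0.2364 < 0, so the root lies in [2.59375, 2.625]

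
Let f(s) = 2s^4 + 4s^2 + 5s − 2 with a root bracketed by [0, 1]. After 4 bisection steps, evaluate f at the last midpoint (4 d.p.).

-0.0278

s = 0.5 gives f = 1.625, positive; keep [0, 0.5]
s = 0.25 gives f = -0.492188, negative; keep [0.25, 0.5]
s = 0.375 gives f = 0.477051, positive; keep [0.25, 0.375]
s = 0.3125 gives f = -0.0278, negative; keep [0.3125, 0.375]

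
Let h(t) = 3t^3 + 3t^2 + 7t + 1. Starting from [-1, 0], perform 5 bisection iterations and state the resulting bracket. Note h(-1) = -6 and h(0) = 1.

[-0.15625, -0.125]

t = -0.5 gives h = -2.125, negative; keep [-0.5, 0]
t = -0.25 gives h = -0.609375, negative; keep [-0.25, 0]
t = -0.125 gives h = 0.166016, positive; keep [-0.25, -0.125]
t = -0.1875 gives h = -0.2268, negative; keep [-0.1875, -0.125]
t = -0.15625 gives h = -0.032, negative; keep [-0.15625, -0.125]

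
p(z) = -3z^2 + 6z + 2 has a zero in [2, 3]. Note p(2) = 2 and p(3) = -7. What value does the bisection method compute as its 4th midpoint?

2.3125

m = 2.5, p(m) = -1.75 (−); new bracket [2, 2.5]
m = 2.25, p(m) = 0.3125 (+); new bracket [2.25, 2.5]
m = 2.375, p(m) = -0.671875 (−); new bracket [2.25, 2.375]
m = 2.3125, p(m) = -0.168 (−); new bracket [2.25, 2.3125]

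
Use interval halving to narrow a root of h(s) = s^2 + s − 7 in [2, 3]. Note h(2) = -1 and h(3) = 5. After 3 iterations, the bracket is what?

[2.125, 2.25]

m = 2.5, h(m) = 1.75 (+); new bracket [2, 2.5]
m = 2.25, h(m) = 0.3125 (+); new bracket [2, 2.25]
m = 2.125, h(m) = -0.359375 (−); new bracket [2.125, 2.25]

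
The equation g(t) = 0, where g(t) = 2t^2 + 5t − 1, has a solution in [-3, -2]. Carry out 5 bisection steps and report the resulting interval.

[-2.6875, -2.65625]

m = -2.5, g(m) = -1 (−); new bracket [-3, -2.5]
m = -2.75, g(m) = 0.375 (+); new bracket [-2.75, -2.5]
m = -2.625, g(m) = -0.34375 (−); new bracket [-2.75, -2.625]
m = -2.6875, g(m) = 0.0078 (+); new bracket [-2.6875, -2.625]
m = -2.65625, g(m) = -0.1699 (−); new bracket [-2.6875, -2.65625]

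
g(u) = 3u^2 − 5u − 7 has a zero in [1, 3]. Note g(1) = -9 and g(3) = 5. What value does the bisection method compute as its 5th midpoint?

u = 2 gives g = -5, negative; keep [2, 3]
u = 2.5 gives g = -0.75, negative; keep [2.5, 3]
u = 2.75 gives g = 1.9375, positive; keep [2.5, 2.75]
u = 2.625 gives g = 0.5469, positive; keep [2.5, 2.625]
u = 2.5625 gives g = -0.1133, negative; keep [2.5625, 2.625]

2.5625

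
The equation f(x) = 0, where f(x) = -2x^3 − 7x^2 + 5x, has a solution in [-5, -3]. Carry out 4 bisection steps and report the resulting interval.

[-4.125, -4]

m = -4, f(m) = -4 (−); new bracket [-5, -4]
m = -4.5, f(m) = 18 (+); new bracket [-4.5, -4]
m = -4.25, f(m) = 5.84375 (+); new bracket [-4.25, -4]
m = -4.125, f(m) = 0.6445 (+); new bracket [-4.125, -4]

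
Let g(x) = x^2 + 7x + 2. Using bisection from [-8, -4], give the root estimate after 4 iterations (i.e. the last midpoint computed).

midpoint -6: g = -4 < 0 → [-8, -6]
midpoint -7: g = 2 > 0 → [-7, -6]
midpoint -6.5: g = -1.25 < 0 → [-7, -6.5]
midpoint -6.75: g = 0.3125 > 0 → [-6.75, -6.5]

-6.75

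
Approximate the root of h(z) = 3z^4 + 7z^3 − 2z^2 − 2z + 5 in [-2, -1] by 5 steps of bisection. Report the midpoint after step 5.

m = -1.5, h(m) = -4.9375 (−); new bracket [-1.5, -1]
m = -1.25, h(m) = -1.972656 (−); new bracket [-1.25, -1]
m = -1.125, h(m) = -0.442627 (−); new bracket [-1.125, -1]
m = -1.0625, h(m) = 0.2942 (+); new bracket [-1.125, -1.0625]
m = -1.09375, h(m) = -0.0708 (−); new bracket [-1.09375, -1.0625]

-1.09375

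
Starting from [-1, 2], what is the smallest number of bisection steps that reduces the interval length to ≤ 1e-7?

Width after n steps is 3/2^n. Need 2^n ≥ 3/1e-7 = 30000000.
2^24 = 16777216 < 30000000 ≤ 2^25 = 33554432, so n = 25.

25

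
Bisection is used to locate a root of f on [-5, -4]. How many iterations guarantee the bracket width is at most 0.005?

Width after n steps is 1/2^n. Need 2^n ≥ 1/0.005 = 200.
2^7 = 128 < 200 ≤ 2^8 = 256, so n = 8.

8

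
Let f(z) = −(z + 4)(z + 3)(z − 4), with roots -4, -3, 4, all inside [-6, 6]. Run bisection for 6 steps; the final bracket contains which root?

midpoint 0: f = 48 > 0 → [0, 6]
midpoint 3: f = 42 > 0 → [3, 6]
midpoint 4.5: f = -31.875 < 0 → [3, 4.5]
midpoint 3.75: f = 13.0781 > 0 → [3.75, 4.5]
midpoint 4.125: f = -7.2363 < 0 → [3.75, 4.125]
midpoint 3.9375: f = 3.4417 > 0 → [3.9375, 4.125]

4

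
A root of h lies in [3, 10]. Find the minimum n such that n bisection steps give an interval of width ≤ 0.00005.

18

Width after n steps is 7/2^n. Need 2^n ≥ 7/0.00005 = 140000.
2^17 = 131072 < 140000 ≤ 2^18 = 262144, so n = 18.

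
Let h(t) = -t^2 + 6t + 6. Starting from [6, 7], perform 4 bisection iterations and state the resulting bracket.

midpoint 6.5: h = 2.75 > 0 → [6.5, 7]
midpoint 6.75: h = 0.9375 > 0 → [6.75, 7]
midpoint 6.875: h = -0.015625 < 0 → [6.75, 6.875]
midpoint 6.8125: h = 0.4648 > 0 → [6.8125, 6.875]

[6.8125, 6.875]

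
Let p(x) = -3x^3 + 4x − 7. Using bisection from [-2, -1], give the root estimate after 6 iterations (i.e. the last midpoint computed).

m = -1.5, p(m) = -2.875 (−); new bracket [-2, -1.5]
m = -1.75, p(m) = 2.078125 (+); new bracket [-1.75, -1.5]
m = -1.625, p(m) = -0.626953 (−); new bracket [-1.75, -1.625]
m = -1.6875, p(m) = 0.6663 (+); new bracket [-1.6875, -1.625]
m = -1.65625, p(m) = 0.0051 (+); new bracket [-1.65625, -1.625]
m = -1.640625, p(m) = -0.3145 (−); new bracket [-1.65625, -1.640625]

-1.640625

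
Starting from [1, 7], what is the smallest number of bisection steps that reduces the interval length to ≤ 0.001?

13

Width after n steps is 6/2^n. Need 2^n ≥ 6/0.001 = 6000.
2^12 = 4096 < 6000 ≤ 2^13 = 8192, so n = 13.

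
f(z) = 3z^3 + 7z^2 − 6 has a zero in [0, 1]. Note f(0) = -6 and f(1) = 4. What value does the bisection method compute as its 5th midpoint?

f(0.5) = -3.875 < 0, so the root lies in [0.5, 1]
f(0.75) = -0.796875 < 0, so the root lies in [0.75, 1]
f(0.875) = 1.369141 > 0, so the root lies in [0.75, 0.875]
f(0.8125) = 0.2302 > 0, so the root lies in [0.75, 0.8125]
f(0.78125) = -0.297 < 0, so the root lies in [0.78125, 0.8125]

0.78125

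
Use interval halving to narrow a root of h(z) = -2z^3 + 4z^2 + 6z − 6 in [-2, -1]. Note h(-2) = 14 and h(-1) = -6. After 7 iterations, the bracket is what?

m = -1.5, h(m) = 0.75 (+); new bracket [-1.5, -1]
m = -1.25, h(m) = -3.34375 (−); new bracket [-1.5, -1.25]
m = -1.375, h(m) = -1.488281 (−); new bracket [-1.5, -1.375]
m = -1.4375, h(m) = -0.4185 (−); new bracket [-1.5, -1.4375]
m = -1.46875, h(m) = 0.1533 (+); new bracket [-1.46875, -1.4375]
m = -1.453125, h(m) = -0.1357 (−); new bracket [-1.46875, -1.453125]
m = -1.4609375, h(m) = 0.008 (+); new bracket [-1.4609375, -1.453125]

[-1.4609375, -1.453125]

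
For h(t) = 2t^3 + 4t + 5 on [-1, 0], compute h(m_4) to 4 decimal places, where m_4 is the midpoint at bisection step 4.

midpoint -0.5: h = 2.75 > 0 → [-1, -0.5]
midpoint -0.75: h = 1.15625 > 0 → [-1, -0.75]
midpoint -0.875: h = 0.160156 > 0 → [-1, -0.875]
midpoint -0.9375: h = -0.3979 < 0 → [-0.9375, -0.875]

-0.3979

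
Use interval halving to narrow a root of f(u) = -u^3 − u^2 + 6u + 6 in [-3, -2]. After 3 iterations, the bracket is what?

[-2.5, -2.375]

f(-2.5) = 0.375 > 0, so the root lies in [-2.5, -2]
f(-2.25) = -1.171875 < 0, so the root lies in [-2.5, -2.25]
f(-2.375) = -0.494141 < 0, so the root lies in [-2.5, -2.375]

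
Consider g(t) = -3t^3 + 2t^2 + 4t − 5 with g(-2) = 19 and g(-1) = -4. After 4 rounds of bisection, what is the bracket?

[-1.375, -1.3125]

m = -1.5, g(m) = 3.625 (+); new bracket [-1.5, -1]
m = -1.25, g(m) = -1.015625 (−); new bracket [-1.5, -1.25]
m = -1.375, g(m) = 1.080078 (+); new bracket [-1.375, -1.25]
m = -1.3125, g(m) = -0.0217 (−); new bracket [-1.375, -1.3125]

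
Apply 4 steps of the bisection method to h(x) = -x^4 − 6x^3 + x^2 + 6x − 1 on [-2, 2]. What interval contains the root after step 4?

[-1.25, -1]

midpoint 0: h = -1 < 0 → [-2, 0]
midpoint -1: h = -1 < 0 → [-2, -1]
midpoint -1.5: h = 7.4375 > 0 → [-1.5, -1]
midpoint -1.25: h = 2.3398 > 0 → [-1.25, -1]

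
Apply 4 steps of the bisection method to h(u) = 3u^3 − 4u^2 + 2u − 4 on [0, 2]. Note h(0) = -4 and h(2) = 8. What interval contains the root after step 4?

[1.375, 1.5]

h(1) = -3 < 0, so the root lies in [1, 2]
h(1.5) = 0.125 > 0, so the root lies in [1, 1.5]
h(1.25) = -1.890625 < 0, so the root lies in [1.25, 1.5]
h(1.375) = -1.0137 < 0, so the root lies in [1.375, 1.5]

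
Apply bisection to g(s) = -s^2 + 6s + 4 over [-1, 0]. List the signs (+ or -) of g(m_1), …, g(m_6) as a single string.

+--++-

midpoint -0.5: g = 0.75 > 0 → [-1, -0.5]
midpoint -0.75: g = -1.0625 < 0 → [-0.75, -0.5]
midpoint -0.625: g = -0.140625 < 0 → [-0.625, -0.5]
midpoint -0.5625: g = 0.3086 > 0 → [-0.625, -0.5625]
midpoint -0.59375: g = 0.085 > 0 → [-0.625, -0.59375]
midpoint -0.609375: g = -0.0276 < 0 → [-0.609375, -0.59375]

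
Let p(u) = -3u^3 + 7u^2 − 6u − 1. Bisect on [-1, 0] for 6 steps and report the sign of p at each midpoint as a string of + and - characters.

midpoint -0.5: p = 4.125 > 0 → [-0.5, 0]
midpoint -0.25: p = 0.984375 > 0 → [-0.25, 0]
midpoint -0.125: p = -0.134766 < 0 → [-0.25, -0.125]
midpoint -0.1875: p = 0.3909 > 0 → [-0.1875, -0.125]
midpoint -0.15625: p = 0.1198 > 0 → [-0.15625, -0.125]
midpoint -0.140625: p = -0.0095 < 0 → [-0.15625, -0.140625]

++-++-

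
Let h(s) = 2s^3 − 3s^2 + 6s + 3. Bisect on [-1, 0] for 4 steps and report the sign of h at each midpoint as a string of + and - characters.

-++-

m = -0.5, h(m) = -1 (−); new bracket [-0.5, 0]
m = -0.25, h(m) = 1.28125 (+); new bracket [-0.5, -0.25]
m = -0.375, h(m) = 0.222656 (+); new bracket [-0.5, -0.375]
m = -0.4375, h(m) = -0.3667 (−); new bracket [-0.4375, -0.375]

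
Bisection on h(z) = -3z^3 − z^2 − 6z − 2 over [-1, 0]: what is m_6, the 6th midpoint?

-0.328125

midpoint -0.5: h = 1.125 > 0 → [-0.5, 0]
midpoint -0.25: h = -0.515625 < 0 → [-0.5, -0.25]
midpoint -0.375: h = 0.267578 > 0 → [-0.375, -0.25]
midpoint -0.3125: h = -0.1311 < 0 → [-0.375, -0.3125]
midpoint -0.34375: h = 0.0662 > 0 → [-0.34375, -0.3125]
midpoint -0.328125: h = -0.0329 < 0 → [-0.34375, -0.328125]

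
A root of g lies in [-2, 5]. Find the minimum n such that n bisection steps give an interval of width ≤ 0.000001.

Width after n steps is 7/2^n. Need 2^n ≥ 7/0.000001 = 7000000.
2^22 = 4194304 < 7000000 ≤ 2^23 = 8388608, so n = 23.

23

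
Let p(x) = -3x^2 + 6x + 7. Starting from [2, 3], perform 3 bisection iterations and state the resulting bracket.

x = 2.5 gives p = 3.25, positive; keep [2.5, 3]
x = 2.75 gives p = 0.8125, positive; keep [2.75, 3]
x = 2.875 gives p = -0.546875, negative; keep [2.75, 2.875]

[2.75, 2.875]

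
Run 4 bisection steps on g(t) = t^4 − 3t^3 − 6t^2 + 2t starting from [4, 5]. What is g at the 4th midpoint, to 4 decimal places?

t = 4.5 gives g = 24.1875, positive; keep [4, 4.5]
t = 4.25 gives g = -3.917969, negative; keep [4.25, 4.5]
t = 4.375 gives g = 9.049072, positive; keep [4.25, 4.375]
t = 4.3125 gives g = 2.3047, positive; keep [4.25, 4.3125]

2.3047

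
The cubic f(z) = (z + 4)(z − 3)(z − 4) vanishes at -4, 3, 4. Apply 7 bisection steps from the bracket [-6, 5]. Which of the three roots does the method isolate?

-4

f(-0.5) = 55.125 > 0, so the root lies in [-6, -0.5]
f(-3.25) = 33.984375 > 0, so the root lies in [-6, -3.25]
f(-4.625) = -41.103516 < 0, so the root lies in [-4.625, -3.25]
f(-3.9375) = 3.4417 > 0, so the root lies in [-4.625, -3.9375]
f(-4.28125) = -16.9588 < 0, so the root lies in [-4.28125, -3.9375]
f(-4.109375) = -6.3058 < 0, so the root lies in [-4.109375, -3.9375]
f(-4.0234375) = -1.3208 < 0, so the root lies in [-4.0234375, -3.9375]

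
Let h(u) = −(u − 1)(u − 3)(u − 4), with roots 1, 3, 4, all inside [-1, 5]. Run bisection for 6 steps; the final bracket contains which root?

midpoint 2: h = -2 < 0 → [-1, 2]
midpoint 0.5: h = 4.375 > 0 → [0.5, 2]
midpoint 1.25: h = -1.203125 < 0 → [0.5, 1.25]
midpoint 0.875: h = 0.8301 > 0 → [0.875, 1.25]
midpoint 1.0625: h = -0.3557 < 0 → [0.875, 1.0625]
midpoint 0.96875: h = 0.1924 > 0 → [0.96875, 1.0625]

1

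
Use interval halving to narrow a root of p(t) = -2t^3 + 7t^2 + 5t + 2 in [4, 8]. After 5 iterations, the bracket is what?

[4.125, 4.25]

m = 6, p(m) = -148 (−); new bracket [4, 6]
m = 5, p(m) = -48 (−); new bracket [4, 5]
m = 4.5, p(m) = -16 (−); new bracket [4, 4.5]
m = 4.25, p(m) = -3.8438 (−); new bracket [4, 4.25]
m = 4.125, p(m) = 1.3555 (+); new bracket [4.125, 4.25]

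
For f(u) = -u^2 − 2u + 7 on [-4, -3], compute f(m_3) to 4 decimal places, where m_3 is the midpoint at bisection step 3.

f(-3.5) = 1.75 > 0, so the root lies in [-4, -3.5]
f(-3.75) = 0.4375 > 0, so the root lies in [-4, -3.75]
f(-3.875) = -0.265625 < 0, so the root lies in [-3.875, -3.75]

-0.2656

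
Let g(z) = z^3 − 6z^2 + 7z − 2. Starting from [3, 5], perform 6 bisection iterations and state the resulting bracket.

midpoint 4: g = -6 < 0 → [4, 5]
midpoint 4.5: g = -0.875 < 0 → [4.5, 5]
midpoint 4.75: g = 3.046875 > 0 → [4.5, 4.75]
midpoint 4.625: g = 0.9629 > 0 → [4.5, 4.625]
midpoint 4.5625: g = 0.0139 > 0 → [4.5, 4.5625]
midpoint 4.53125: g = -0.438 < 0 → [4.53125, 4.5625]

[4.53125, 4.5625]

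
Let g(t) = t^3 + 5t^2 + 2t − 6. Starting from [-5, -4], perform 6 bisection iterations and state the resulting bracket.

[-4.1875, -4.171875]

m = -4.5, g(m) = -4.875 (−); new bracket [-4.5, -4]
m = -4.25, g(m) = -0.953125 (−); new bracket [-4.25, -4]
m = -4.125, g(m) = 0.638672 (+); new bracket [-4.25, -4.125]
m = -4.1875, g(m) = -0.1277 (−); new bracket [-4.1875, -4.125]
m = -4.15625, g(m) = 0.2628 (+); new bracket [-4.1875, -4.15625]
m = -4.171875, g(m) = 0.0694 (+); new bracket [-4.1875, -4.171875]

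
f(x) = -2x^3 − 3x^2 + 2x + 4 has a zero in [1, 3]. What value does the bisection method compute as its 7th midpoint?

1.078125

f(2) = -20 < 0, so the root lies in [1, 2]
f(1.5) = -6.5 < 0, so the root lies in [1, 1.5]
f(1.25) = -2.09375 < 0, so the root lies in [1, 1.25]
f(1.125) = -0.3945 < 0, so the root lies in [1, 1.125]
f(1.0625) = 0.3394 > 0, so the root lies in [1.0625, 1.125]
f(1.09375) = -0.0182 < 0, so the root lies in [1.0625, 1.09375]
f(1.078125) = 0.1629 > 0, so the root lies in [1.078125, 1.09375]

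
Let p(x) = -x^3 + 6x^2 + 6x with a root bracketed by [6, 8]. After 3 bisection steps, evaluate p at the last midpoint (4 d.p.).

m = 7, p(m) = -7 (−); new bracket [6, 7]
m = 6.5, p(m) = 17.875 (+); new bracket [6.5, 7]
m = 6.75, p(m) = 6.328125 (+); new bracket [6.75, 7]

6.3281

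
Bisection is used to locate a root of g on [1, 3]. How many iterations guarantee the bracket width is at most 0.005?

9

Width after n steps is 2/2^n. Need 2^n ≥ 2/0.005 = 400.
2^8 = 256 < 400 ≤ 2^9 = 512, so n = 9.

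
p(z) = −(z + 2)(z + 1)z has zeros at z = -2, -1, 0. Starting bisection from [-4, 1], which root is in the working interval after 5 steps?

-2

p(-1.5) = -0.375 < 0, so the root lies in [-4, -1.5]
p(-2.75) = 3.609375 > 0, so the root lies in [-2.75, -1.5]
p(-2.125) = 0.298828 > 0, so the root lies in [-2.125, -1.5]
p(-1.8125) = -0.2761 < 0, so the root lies in [-2.125, -1.8125]
p(-1.96875) = -0.0596 < 0, so the root lies in [-2.125, -1.96875]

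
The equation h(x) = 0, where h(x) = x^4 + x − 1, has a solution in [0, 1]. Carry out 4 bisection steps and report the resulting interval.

[0.6875, 0.75]

h(0.5) = -0.4375 < 0, so the root lies in [0.5, 1]
h(0.75) = 0.066406 > 0, so the root lies in [0.5, 0.75]
h(0.625) = -0.222412 < 0, so the root lies in [0.625, 0.75]
h(0.6875) = -0.0891 < 0, so the root lies in [0.6875, 0.75]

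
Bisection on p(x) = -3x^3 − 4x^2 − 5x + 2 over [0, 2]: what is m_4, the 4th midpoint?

m = 1, p(m) = -10 (−); new bracket [0, 1]
m = 0.5, p(m) = -1.875 (−); new bracket [0, 0.5]
m = 0.25, p(m) = 0.453125 (+); new bracket [0.25, 0.5]
m = 0.375, p(m) = -0.5957 (−); new bracket [0.25, 0.375]

0.375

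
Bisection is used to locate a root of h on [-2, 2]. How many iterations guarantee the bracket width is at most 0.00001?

Width after n steps is 4/2^n. Need 2^n ≥ 4/0.00001 = 400000.
2^18 = 262144 < 400000 ≤ 2^19 = 524288, so n = 19.

19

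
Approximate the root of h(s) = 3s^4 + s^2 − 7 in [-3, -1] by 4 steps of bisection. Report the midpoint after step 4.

s = -2 gives h = 45, positive; keep [-2, -1]
s = -1.5 gives h = 10.4375, positive; keep [-1.5, -1]
s = -1.25 gives h = 1.886719, positive; keep [-1.25, -1]
s = -1.125 gives h = -0.929, negative; keep [-1.25, -1.125]

-1.125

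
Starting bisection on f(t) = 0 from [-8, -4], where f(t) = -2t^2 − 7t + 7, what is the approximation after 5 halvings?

-4.375

f(-6) = -23 < 0, so the root lies in [-6, -4]
f(-5) = -8 < 0, so the root lies in [-5, -4]
f(-4.5) = -2 < 0, so the root lies in [-4.5, -4]
f(-4.25) = 0.625 > 0, so the root lies in [-4.5, -4.25]
f(-4.375) = -0.6562 < 0, so the root lies in [-4.375, -4.25]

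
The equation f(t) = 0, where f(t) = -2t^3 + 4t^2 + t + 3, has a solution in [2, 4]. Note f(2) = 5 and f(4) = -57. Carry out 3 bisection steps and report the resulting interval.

f(3) = -12 < 0, so the root lies in [2, 3]
f(2.5) = -0.75 < 0, so the root lies in [2, 2.5]
f(2.25) = 2.71875 > 0, so the root lies in [2.25, 2.5]

[2.25, 2.5]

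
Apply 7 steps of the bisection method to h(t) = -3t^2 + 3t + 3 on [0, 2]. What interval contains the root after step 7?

t = 1 gives h = 3, positive; keep [1, 2]
t = 1.5 gives h = 0.75, positive; keep [1.5, 2]
t = 1.75 gives h = -0.9375, negative; keep [1.5, 1.75]
t = 1.625 gives h = -0.0469, negative; keep [1.5, 1.625]
t = 1.5625 gives h = 0.3633, positive; keep [1.5625, 1.625]
t = 1.59375 gives h = 0.1611, positive; keep [1.59375, 1.625]
t = 1.609375 gives h = 0.0579, positive; keep [1.609375, 1.625]

[1.609375, 1.625]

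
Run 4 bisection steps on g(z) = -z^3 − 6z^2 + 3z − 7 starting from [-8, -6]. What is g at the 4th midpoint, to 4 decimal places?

0.5566

midpoint -7: g = 21 > 0 → [-7, -6]
midpoint -6.5: g = -5.375 < 0 → [-7, -6.5]
midpoint -6.75: g = 6.921875 > 0 → [-6.75, -6.5]
midpoint -6.625: g = 0.5566 > 0 → [-6.625, -6.5]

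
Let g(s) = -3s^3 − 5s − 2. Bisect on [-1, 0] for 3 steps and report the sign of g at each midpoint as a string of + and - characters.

+-+

midpoint -0.5: g = 0.875 > 0 → [-0.5, 0]
midpoint -0.25: g = -0.703125 < 0 → [-0.5, -0.25]
midpoint -0.375: g = 0.033203 > 0 → [-0.375, -0.25]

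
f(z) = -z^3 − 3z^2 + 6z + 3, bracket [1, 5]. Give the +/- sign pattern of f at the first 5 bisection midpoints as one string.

--+-+

z = 3 gives f = -33, negative; keep [1, 3]
z = 2 gives f = -5, negative; keep [1, 2]
z = 1.5 gives f = 1.875, positive; keep [1.5, 2]
z = 1.75 gives f = -1.0469, negative; keep [1.5, 1.75]
z = 1.625 gives f = 0.5371, positive; keep [1.625, 1.75]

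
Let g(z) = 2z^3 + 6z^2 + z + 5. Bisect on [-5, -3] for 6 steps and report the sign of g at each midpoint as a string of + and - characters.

m = -4, g(m) = -31 (−); new bracket [-4, -3]
m = -3.5, g(m) = -10.75 (−); new bracket [-3.5, -3]
m = -3.25, g(m) = -3.53125 (−); new bracket [-3.25, -3]
m = -3.125, g(m) = -0.5664 (−); new bracket [-3.125, -3]
m = -3.0625, g(m) = 0.7651 (+); new bracket [-3.125, -3.0625]
m = -3.09375, g(m) = 0.1116 (+); new bracket [-3.125, -3.09375]

----++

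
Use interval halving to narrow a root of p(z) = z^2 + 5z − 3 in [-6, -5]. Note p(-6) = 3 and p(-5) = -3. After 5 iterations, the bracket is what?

midpoint -5.5: p = -0.25 < 0 → [-6, -5.5]
midpoint -5.75: p = 1.3125 > 0 → [-5.75, -5.5]
midpoint -5.625: p = 0.515625 > 0 → [-5.625, -5.5]
midpoint -5.5625: p = 0.1289 > 0 → [-5.5625, -5.5]
midpoint -5.53125: p = -0.0615 < 0 → [-5.5625, -5.53125]

[-5.5625, -5.53125]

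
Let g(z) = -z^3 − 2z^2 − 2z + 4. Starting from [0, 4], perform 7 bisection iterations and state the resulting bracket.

g(2) = -16 < 0, so the root lies in [0, 2]
g(1) = -1 < 0, so the root lies in [0, 1]
g(0.5) = 2.375 > 0, so the root lies in [0.5, 1]
g(0.75) = 0.9531 > 0, so the root lies in [0.75, 1]
g(0.875) = 0.0488 > 0, so the root lies in [0.875, 1]
g(0.9375) = -0.4568 < 0, so the root lies in [0.875, 0.9375]
g(0.90625) = -0.1994 < 0, so the root lies in [0.875, 0.90625]

[0.875, 0.90625]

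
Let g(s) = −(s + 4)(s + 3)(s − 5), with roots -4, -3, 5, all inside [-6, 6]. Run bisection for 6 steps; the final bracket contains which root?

m = 0, g(m) = 60 (+); new bracket [0, 6]
m = 3, g(m) = 84 (+); new bracket [3, 6]
m = 4.5, g(m) = 31.875 (+); new bracket [4.5, 6]
m = 5.25, g(m) = -19.0781 (−); new bracket [4.5, 5.25]
m = 4.875, g(m) = 8.7363 (+); new bracket [4.875, 5.25]
m = 5.0625, g(m) = -4.5667 (−); new bracket [4.875, 5.0625]

5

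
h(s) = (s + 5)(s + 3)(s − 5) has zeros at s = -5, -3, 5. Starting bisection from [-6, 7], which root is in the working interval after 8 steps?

m = 0.5, h(m) = -86.625 (−); new bracket [0.5, 7]
m = 3.75, h(m) = -73.828125 (−); new bracket [3.75, 7]
m = 5.375, h(m) = 32.583984 (+); new bracket [3.75, 5.375]
m = 4.5625, h(m) = -31.6384 (−); new bracket [4.5625, 5.375]
m = 4.96875, h(m) = -2.4825 (−); new bracket [4.96875, 5.375]
m = 5.171875, h(m) = 14.2868 (+); new bracket [4.96875, 5.171875]
m = 5.0703125, h(m) = 5.7143 (+); new bracket [4.96875, 5.0703125]
m = 5.01953125, h(m) = 1.5694 (+); new bracket [4.96875, 5.01953125]

5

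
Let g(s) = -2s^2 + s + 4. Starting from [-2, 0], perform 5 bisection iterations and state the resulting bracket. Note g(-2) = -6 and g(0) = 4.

[-1.1875, -1.125]

s = -1 gives g = 1, positive; keep [-2, -1]
s = -1.5 gives g = -2, negative; keep [-1.5, -1]
s = -1.25 gives g = -0.375, negative; keep [-1.25, -1]
s = -1.125 gives g = 0.3438, positive; keep [-1.25, -1.125]
s = -1.1875 gives g = -0.0078, negative; keep [-1.1875, -1.125]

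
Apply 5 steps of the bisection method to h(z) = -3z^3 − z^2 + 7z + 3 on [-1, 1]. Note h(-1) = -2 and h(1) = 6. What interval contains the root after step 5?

m = 0, h(m) = 3 (+); new bracket [-1, 0]
m = -0.5, h(m) = -0.375 (−); new bracket [-0.5, 0]
m = -0.25, h(m) = 1.234375 (+); new bracket [-0.5, -0.25]
m = -0.375, h(m) = 0.3926 (+); new bracket [-0.5, -0.375]
m = -0.4375, h(m) = -0.0027 (−); new bracket [-0.4375, -0.375]

[-0.4375, -0.375]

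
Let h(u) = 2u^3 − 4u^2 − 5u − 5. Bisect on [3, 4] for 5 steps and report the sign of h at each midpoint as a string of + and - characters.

+++-+

u = 3.5 gives h = 14.25, positive; keep [3, 3.5]
u = 3.25 gives h = 5.15625, positive; keep [3, 3.25]
u = 3.125 gives h = 1.347656, positive; keep [3, 3.125]
u = 3.0625 gives h = -0.3823, negative; keep [3.0625, 3.125]
u = 3.09375 gives h = 0.4684, positive; keep [3.0625, 3.09375]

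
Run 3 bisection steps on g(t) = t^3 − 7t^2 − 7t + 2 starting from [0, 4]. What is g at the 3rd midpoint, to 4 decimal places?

-3.1250

m = 2, g(m) = -32 (−); new bracket [0, 2]
m = 1, g(m) = -11 (−); new bracket [0, 1]
m = 0.5, g(m) = -3.125 (−); new bracket [0, 0.5]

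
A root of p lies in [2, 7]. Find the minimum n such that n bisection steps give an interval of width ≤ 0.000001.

23

Width after n steps is 5/2^n. Need 2^n ≥ 5/0.000001 = 5000000.
2^22 = 4194304 < 5000000 ≤ 2^23 = 8388608, so n = 23.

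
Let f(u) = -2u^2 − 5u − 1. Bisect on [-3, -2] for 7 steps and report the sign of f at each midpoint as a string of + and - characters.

-+---++

m = -2.5, f(m) = -1 (−); new bracket [-2.5, -2]
m = -2.25, f(m) = 0.125 (+); new bracket [-2.5, -2.25]
m = -2.375, f(m) = -0.40625 (−); new bracket [-2.375, -2.25]
m = -2.3125, f(m) = -0.1328 (−); new bracket [-2.3125, -2.25]
m = -2.28125, f(m) = -0.002 (−); new bracket [-2.28125, -2.25]
m = -2.265625, f(m) = 0.062 (+); new bracket [-2.28125, -2.265625]
m = -2.2734375, f(m) = 0.0302 (+); new bracket [-2.28125, -2.2734375]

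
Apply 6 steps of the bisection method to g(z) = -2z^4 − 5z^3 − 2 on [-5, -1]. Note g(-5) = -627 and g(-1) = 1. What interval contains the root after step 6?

[-2.4375, -2.375]

midpoint -3: g = -29 < 0 → [-3, -1]
midpoint -2: g = 6 > 0 → [-3, -2]
midpoint -2.5: g = -2 < 0 → [-2.5, -2]
midpoint -2.25: g = 3.6953 > 0 → [-2.5, -2.25]
midpoint -2.375: g = 1.3491 > 0 → [-2.5, -2.375]
midpoint -2.4375: g = -0.1897 < 0 → [-2.4375, -2.375]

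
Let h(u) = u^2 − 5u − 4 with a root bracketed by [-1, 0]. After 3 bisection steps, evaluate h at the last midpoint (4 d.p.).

midpoint -0.5: h = -1.25 < 0 → [-1, -0.5]
midpoint -0.75: h = 0.3125 > 0 → [-0.75, -0.5]
midpoint -0.625: h = -0.484375 < 0 → [-0.75, -0.625]

-0.4844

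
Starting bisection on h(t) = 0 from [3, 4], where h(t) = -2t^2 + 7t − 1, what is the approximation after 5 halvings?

t = 3.5 gives h = -1, negative; keep [3, 3.5]
t = 3.25 gives h = 0.625, positive; keep [3.25, 3.5]
t = 3.375 gives h = -0.15625, negative; keep [3.25, 3.375]
t = 3.3125 gives h = 0.2422, positive; keep [3.3125, 3.375]
t = 3.34375 gives h = 0.0449, positive; keep [3.34375, 3.375]

3.34375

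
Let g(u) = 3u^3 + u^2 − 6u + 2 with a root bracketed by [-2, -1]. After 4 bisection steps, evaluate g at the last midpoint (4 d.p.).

0.5564

u = -1.5 gives g = 3.125, positive; keep [-2, -1.5]
u = -1.75 gives g = -0.515625, negative; keep [-1.75, -1.5]
u = -1.625 gives g = 1.517578, positive; keep [-1.75, -1.625]
u = -1.6875 gives g = 0.5564, positive; keep [-1.75, -1.6875]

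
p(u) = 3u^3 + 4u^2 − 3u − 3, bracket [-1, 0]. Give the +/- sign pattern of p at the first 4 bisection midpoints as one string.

-+--

midpoint -0.5: p = -0.875 < 0 → [-1, -0.5]
midpoint -0.75: p = 0.234375 > 0 → [-0.75, -0.5]
midpoint -0.625: p = -0.294922 < 0 → [-0.75, -0.625]
midpoint -0.6875: p = -0.0217 < 0 → [-0.75, -0.6875]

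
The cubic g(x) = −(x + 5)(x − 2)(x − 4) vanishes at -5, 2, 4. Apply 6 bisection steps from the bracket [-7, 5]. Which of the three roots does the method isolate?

x = -1 gives g = -60, negative; keep [-7, -1]
x = -4 gives g = -48, negative; keep [-7, -4]
x = -5.5 gives g = 35.625, positive; keep [-5.5, -4]
x = -4.75 gives g = -14.7656, negative; keep [-5.5, -4.75]
x = -5.125 gives g = 8.127, positive; keep [-5.125, -4.75]
x = -4.9375 gives g = -3.8752, negative; keep [-5.125, -4.9375]

-5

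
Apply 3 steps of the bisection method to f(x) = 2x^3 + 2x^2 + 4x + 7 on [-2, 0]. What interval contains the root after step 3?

[-1.5, -1.25]

f(-1) = 3 > 0, so the root lies in [-2, -1]
f(-1.5) = -1.25 < 0, so the root lies in [-1.5, -1]
f(-1.25) = 1.21875 > 0, so the root lies in [-1.5, -1.25]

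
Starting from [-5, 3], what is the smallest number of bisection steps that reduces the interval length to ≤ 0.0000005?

24

Width after n steps is 8/2^n. Need 2^n ≥ 8/0.0000005 = 16000000.
2^23 = 8388608 < 16000000 ≤ 2^24 = 16777216, so n = 24.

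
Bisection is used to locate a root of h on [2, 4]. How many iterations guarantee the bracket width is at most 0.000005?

Width after n steps is 2/2^n. Need 2^n ≥ 2/0.000005 = 400000.
2^18 = 262144 < 400000 ≤ 2^19 = 524288, so n = 19.

19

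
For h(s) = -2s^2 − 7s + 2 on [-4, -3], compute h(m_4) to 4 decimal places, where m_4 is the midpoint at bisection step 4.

-0.3828

midpoint -3.5: h = 2 > 0 → [-4, -3.5]
midpoint -3.75: h = 0.125 > 0 → [-4, -3.75]
midpoint -3.875: h = -0.90625 < 0 → [-3.875, -3.75]
midpoint -3.8125: h = -0.3828 < 0 → [-3.8125, -3.75]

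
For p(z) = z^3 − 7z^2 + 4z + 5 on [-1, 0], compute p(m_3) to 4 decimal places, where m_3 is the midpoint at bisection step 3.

-0.4785

midpoint -0.5: p = 1.125 > 0 → [-1, -0.5]
midpoint -0.75: p = -2.359375 < 0 → [-0.75, -0.5]
midpoint -0.625: p = -0.478516 < 0 → [-0.625, -0.5]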